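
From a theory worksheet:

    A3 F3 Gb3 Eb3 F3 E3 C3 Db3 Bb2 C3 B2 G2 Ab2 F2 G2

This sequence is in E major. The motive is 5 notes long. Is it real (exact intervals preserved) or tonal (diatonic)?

real

Each cell has the same semitone pattern (-4, 1, -3, 2) — intervals are preserved exactly.
And F3 lies outside E major, so the sequence is real rather than tonal.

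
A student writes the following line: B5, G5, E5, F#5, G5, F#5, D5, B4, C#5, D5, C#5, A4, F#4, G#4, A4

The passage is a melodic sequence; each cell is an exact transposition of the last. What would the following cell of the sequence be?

G#4 E4 C#4 D#4 E4

Unit = 5 notes; the statements start on B5, F#5, C#5, moving down a 4th each time.
From G#4 the exact shape gives G#4 E4 C#4 D#4 E4.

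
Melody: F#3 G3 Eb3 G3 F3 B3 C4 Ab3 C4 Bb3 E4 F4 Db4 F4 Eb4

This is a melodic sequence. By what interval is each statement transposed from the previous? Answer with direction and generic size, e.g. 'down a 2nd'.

Taking 5-note groups, the heads are F#3, B3, E4: the pattern moves up a 4th.
From F#3 to B3: up a 4th.

up a 4th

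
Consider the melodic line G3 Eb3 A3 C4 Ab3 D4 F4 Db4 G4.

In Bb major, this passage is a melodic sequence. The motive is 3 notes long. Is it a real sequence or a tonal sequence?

real

Each cell has the same semitone pattern (-4, 6) — intervals are preserved exactly.
And Ab3 lies outside Bb major, so the sequence is real rather than tonal.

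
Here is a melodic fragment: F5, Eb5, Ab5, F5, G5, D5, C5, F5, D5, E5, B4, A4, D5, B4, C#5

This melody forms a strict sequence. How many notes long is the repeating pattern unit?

Try groups of 5 (3 cells in 15 notes):
F5 Eb5 Ab5 F5 G5 | D5 C5 F5 D5 E5 | B4 A4 D5 B4 C#5
That's a consistent down a 3rd shift per cell, and no other grouping gives one.

5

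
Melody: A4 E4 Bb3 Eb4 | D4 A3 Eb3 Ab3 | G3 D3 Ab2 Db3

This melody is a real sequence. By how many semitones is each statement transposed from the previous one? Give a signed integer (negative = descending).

Unit = 4 notes; the statements start on A4, D4, G3, moving down a 5th each time.
A4→D4 is 62 − 69 = -7 semitones.

-7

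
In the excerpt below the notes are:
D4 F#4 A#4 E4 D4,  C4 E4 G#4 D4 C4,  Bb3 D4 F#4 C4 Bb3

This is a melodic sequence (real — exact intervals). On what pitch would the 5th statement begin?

Gb3

With a 5-note motive the entries are D4, C4, Bb3, each down a 2nd from the previous.
Continuing: Ab3 → Gb3. Statement 5 starts on Gb3.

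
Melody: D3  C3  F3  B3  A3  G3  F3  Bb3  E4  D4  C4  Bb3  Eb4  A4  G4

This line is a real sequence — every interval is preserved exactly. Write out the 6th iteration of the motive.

Eb5 Db5 Gb5 C6 Bb5

With a 5-note motive the entries are D3, G3, C4, each up a 4th from the previous.
Extending up a 4th: F4 → Bb4 → Eb5.
Statement 6 starts on Eb5 and keeps the same exact contour: Eb5 Db5 Gb5 C6 Bb5.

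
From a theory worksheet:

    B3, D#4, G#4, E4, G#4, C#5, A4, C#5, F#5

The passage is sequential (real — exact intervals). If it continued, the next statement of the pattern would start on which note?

Taking 3-note groups, the heads are B3, E4, A4: the pattern moves up a 4th.
The next head, up a 4th from A4, is D5.

D5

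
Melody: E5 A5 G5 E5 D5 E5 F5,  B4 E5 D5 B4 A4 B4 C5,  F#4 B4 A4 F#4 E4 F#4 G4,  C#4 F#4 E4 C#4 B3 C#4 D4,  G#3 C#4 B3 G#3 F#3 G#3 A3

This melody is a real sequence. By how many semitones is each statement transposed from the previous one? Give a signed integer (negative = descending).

-5

Unit = 7 notes; the statements start on E5, B4, F#4, C#4, G#3, moving down a 4th each time.
E5→B4 is 71 − 76 = -5 semitones.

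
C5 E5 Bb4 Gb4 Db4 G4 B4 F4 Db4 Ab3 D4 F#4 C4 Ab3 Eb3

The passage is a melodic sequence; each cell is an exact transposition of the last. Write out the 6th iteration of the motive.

B2 D#3 A2 F2 C2

The 5-note cells begin on C5, G4, D4 — each down a 4th from the last.
Continuing the starts: A3 → E3 → B2.
So cell 6 is B2 D#3 A2 F2 C2.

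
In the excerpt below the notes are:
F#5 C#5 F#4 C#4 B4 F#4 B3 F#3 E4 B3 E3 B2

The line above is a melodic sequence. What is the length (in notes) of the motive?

4

Try groups of 4 (3 cells in 12 notes):
F#5 C#5 F#4 C#4 | B4 F#4 B3 F#3 | E4 B3 E3 B2
Every group is a transposition down a 5th of the one before; no shorter unit works.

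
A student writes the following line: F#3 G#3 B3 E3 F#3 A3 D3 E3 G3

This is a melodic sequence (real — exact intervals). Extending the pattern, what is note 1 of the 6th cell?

Ab2

With 3-note cells, note 1 of each statement runs F#3, E3, D3.
Carrying that down a 2nd forward: C3 → Bb2 → Ab2.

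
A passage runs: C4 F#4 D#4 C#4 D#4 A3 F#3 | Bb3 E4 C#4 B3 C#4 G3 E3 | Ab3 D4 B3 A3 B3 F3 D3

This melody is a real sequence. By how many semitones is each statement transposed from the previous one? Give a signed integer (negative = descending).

With a 7-note motive the entries are C4, Bb3, Ab3, each down a 2nd from the previous.
C4 to Bb3 spans -2 semitones.

-2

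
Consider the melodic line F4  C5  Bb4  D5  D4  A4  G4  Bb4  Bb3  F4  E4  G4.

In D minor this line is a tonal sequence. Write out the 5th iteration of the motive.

E3 Bb3 A3 C4

Taking 4-note groups, the heads are F4, D4, Bb3: the pattern moves down a 3rd.
Extending down a 3rd: G3 → E3.
So cell 5 is E3 Bb3 A3 C4.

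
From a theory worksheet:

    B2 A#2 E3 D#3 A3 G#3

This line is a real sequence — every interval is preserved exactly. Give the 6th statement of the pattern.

Unit = 2 notes; the statements start on B2, E3, A3, moving up a 4th each time.
Continuing the starts: D4 → G4 → C5.
Statement 6 starts on C5 and keeps the same exact contour: C5 B4.

C5 B4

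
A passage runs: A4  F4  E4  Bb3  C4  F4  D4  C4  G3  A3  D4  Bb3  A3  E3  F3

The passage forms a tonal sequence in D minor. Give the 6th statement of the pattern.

Unit = 5 notes; the statements start on A4, F4, D4, moving down a 3rd each time.
Carrying on: Bb3 → G3 → E3.
So cell 6 is E3 C3 Bb2 F2 G2.

E3 C3 Bb2 F2 G2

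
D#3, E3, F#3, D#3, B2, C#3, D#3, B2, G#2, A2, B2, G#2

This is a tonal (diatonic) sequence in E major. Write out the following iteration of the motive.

The 4-note cells begin on D#3, B2, G#2 — each down a 3rd from the last.
From E2 the diatonic shape gives E2 F#2 G#2 E2.

E2 F#2 G#2 E2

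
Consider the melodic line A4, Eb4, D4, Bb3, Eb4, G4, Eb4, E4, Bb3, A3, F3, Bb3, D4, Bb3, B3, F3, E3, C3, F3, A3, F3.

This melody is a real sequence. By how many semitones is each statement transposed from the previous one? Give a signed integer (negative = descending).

The 7-note cells begin on A4, E4, B3 — each down a 4th from the last.
Counting half-steps from A4 to E4: -5.

-5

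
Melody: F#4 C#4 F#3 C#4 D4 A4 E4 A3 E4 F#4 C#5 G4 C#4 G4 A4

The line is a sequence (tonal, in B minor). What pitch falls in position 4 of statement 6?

F#5

With 5-note cells, note 4 of each statement runs C#4, E4, G4.
Carrying that up a 3rd forward: B4 → D5 → F#5.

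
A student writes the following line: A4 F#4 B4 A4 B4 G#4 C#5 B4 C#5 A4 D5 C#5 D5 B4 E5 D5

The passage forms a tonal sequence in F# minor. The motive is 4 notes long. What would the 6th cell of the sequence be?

F#5 D5 G#5 F#5

With a 4-note motive the entries are A4, B4, C#5, D5, each up a 2nd from the previous.
Carrying on: E5 → F#5.
So cell 6 is F#5 D5 G#5 F#5.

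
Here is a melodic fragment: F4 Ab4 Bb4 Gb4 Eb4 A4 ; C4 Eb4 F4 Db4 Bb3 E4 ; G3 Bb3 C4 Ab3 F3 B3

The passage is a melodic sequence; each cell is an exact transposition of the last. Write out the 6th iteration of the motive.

E2 G2 A2 F2 D2 G#2

The 6-note cells begin on F4, C4, G3 — each down a 4th from the last.
Carrying on: D3 → A2 → E2.
Statement 6 starts on E2 and keeps the same exact contour: E2 G2 A2 F2 D2 G#2.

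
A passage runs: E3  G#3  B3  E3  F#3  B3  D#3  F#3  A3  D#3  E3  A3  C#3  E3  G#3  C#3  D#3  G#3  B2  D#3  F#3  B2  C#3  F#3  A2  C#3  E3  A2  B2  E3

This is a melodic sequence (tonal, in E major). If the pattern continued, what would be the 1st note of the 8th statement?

E2

With 6-note cells, note 1 of each statement runs E3, D#3, C#3, B2, A2.
Extending down a 2nd: G#2 → F#2 → E2.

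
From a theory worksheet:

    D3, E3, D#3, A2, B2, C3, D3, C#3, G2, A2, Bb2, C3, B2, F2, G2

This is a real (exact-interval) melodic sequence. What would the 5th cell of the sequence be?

The 5-note cells begin on D3, C3, Bb2 — each down a 2nd from the last.
Carrying on: Ab2 → Gb2.
So cell 5 is Gb2 Ab2 G2 Db2 Eb2.

Gb2 Ab2 G2 Db2 Eb2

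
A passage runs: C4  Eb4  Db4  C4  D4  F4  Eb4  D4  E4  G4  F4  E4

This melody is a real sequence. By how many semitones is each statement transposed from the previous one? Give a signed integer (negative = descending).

2

With a 4-note motive the entries are C4, D4, E4, each up a 2nd from the previous.
C4→D4 is 62 − 60 = 2 semitones.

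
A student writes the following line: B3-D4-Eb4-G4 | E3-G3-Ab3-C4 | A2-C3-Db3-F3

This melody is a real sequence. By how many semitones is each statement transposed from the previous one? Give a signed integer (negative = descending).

The 4-note cells begin on B3, E3, A2 — each down a 5th from the last.
B3 to E3 spans -7 semitones.

-7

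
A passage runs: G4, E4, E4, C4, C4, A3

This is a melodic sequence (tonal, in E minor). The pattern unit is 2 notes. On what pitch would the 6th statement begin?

Taking 2-note groups, the heads are G4, E4, C4: the pattern moves down a 3rd.
Continuing: A3 → F#3 → D3. Statement 6 starts on D3.

D3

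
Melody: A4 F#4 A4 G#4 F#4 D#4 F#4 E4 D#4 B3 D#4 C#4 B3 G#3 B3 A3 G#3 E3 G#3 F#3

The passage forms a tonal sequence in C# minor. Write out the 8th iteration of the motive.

A2 F#2 A2 G#2

The 4-note cells begin on A4, F#4, D#4, B3, G#3 — each down a 3rd from the last.
Continuing the starts: E3 → C#3 → A2.
Statement 8 starts on A2 and keeps the same diatonic contour: A2 F#2 A2 G#2.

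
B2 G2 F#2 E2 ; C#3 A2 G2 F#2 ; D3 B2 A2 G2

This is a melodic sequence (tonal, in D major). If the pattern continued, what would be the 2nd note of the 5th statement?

D3

The unit is 4 notes. Position-2 pitches of the 3 shown cells: G2, A2, B2.
Each moves up a 2nd. Continuing: C#3 → D3.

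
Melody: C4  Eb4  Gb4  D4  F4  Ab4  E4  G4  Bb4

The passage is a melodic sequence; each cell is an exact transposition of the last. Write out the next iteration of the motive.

F#4 A4 C5

Unit = 3 notes; the statements start on C4, D4, E4, moving up a 2nd each time.
From F#4 the exact shape gives F#4 A4 C5.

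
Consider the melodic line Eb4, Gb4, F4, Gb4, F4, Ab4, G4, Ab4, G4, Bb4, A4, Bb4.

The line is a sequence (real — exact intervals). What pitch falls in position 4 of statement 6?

E5

With 4-note cells, note 4 of each statement runs Gb4, Ab4, Bb4.
Extending up a 2nd: C5 → D5 → E5.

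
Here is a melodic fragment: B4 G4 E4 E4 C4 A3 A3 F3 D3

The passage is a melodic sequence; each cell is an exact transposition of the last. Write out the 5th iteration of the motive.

With a 3-note motive the entries are B4, E4, A3, each down a 5th from the previous.
Continuing the starts: D3 → G2.
So cell 5 is G2 Eb2 C2.

G2 Eb2 C2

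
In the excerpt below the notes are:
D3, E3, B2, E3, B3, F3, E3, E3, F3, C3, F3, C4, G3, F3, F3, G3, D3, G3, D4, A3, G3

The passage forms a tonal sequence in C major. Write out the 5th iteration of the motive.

A3 B3 F3 B3 F4 C4 B3

With a 7-note motive the entries are D3, E3, F3, each up a 2nd from the previous.
Carrying on: G3 → A3.
From A3 the diatonic shape gives A3 B3 F3 B3 F4 C4 B3.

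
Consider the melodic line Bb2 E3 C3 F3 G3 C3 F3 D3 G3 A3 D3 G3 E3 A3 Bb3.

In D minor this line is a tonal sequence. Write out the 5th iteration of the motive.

With a 5-note motive the entries are Bb2, C3, D3, each up a 2nd from the previous.
Continuing the starts: E3 → F3.
So cell 5 is F3 Bb3 G3 C4 D4.

F3 Bb3 G3 C4 D4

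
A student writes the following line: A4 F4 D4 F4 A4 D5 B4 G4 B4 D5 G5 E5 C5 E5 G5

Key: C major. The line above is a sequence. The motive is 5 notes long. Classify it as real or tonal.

Every note is diatonic to C major.
Cell 1 has -4 semitones from note 1 to 2, but cell 2 has -3 — the interval quality changes while the contour stays the same, which is the hallmark of a tonal sequence.

tonal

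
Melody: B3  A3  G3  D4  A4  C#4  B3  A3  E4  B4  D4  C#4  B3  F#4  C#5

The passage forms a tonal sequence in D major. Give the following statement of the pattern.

E4 D4 C#4 G4 D5

Taking 5-note groups, the heads are B3, C#4, D4: the pattern moves up a 2nd.
Statement 4 starts on E4 and keeps the same diatonic contour: E4 D4 C#4 G4 D5.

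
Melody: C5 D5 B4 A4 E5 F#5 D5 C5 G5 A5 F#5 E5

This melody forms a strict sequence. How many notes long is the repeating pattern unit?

Try groups of 4 (3 cells in 12 notes):
C5 D5 B4 A4 | E5 F#5 D5 C5 | G5 A5 F#5 E5
Each cell is the previous one up a 3rd — so the unit is 4 notes.

4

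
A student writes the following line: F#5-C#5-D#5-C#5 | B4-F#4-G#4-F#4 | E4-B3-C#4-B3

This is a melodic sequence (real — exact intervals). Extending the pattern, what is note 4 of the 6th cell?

D2

Grouping in 4s, the 4th note of each cell is C#5, F#4, B3.
Extending down a 5th: E3 → A2 → D2.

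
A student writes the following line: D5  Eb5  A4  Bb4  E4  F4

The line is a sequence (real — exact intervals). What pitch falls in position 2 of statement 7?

With 2-note cells, note 2 of each statement runs Eb5, Bb4, F4.
Carrying that down a 4th forward: C4 → G3 → D3 → A2.

A2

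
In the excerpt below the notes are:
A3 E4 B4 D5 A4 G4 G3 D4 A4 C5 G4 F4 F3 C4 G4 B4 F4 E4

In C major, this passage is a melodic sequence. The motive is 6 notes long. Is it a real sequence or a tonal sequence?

tonal

Every note is diatonic to C major.
Cell 1 has +3 semitones from note 3 to 4, but cell 3 has +4 — the interval quality changes while the contour stays the same, which is the hallmark of a tonal sequence.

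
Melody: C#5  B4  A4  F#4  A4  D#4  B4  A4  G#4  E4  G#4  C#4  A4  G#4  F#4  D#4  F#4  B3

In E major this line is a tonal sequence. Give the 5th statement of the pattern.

F#4 E4 D#4 B3 D#4 G#3

Unit = 6 notes; the statements start on C#5, B4, A4, moving down a 2nd each time.
Extending down a 2nd: G#4 → F#4.
So cell 5 is F#4 E4 D#4 B3 D#4 G#3.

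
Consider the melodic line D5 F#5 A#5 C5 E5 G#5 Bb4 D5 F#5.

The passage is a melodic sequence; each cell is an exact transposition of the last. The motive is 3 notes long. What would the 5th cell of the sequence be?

Gb4 Bb4 D5

Taking 3-note groups, the heads are D5, C5, Bb4: the pattern moves down a 2nd.
Extending down a 2nd: Ab4 → Gb4.
So cell 5 is Gb4 Bb4 D5.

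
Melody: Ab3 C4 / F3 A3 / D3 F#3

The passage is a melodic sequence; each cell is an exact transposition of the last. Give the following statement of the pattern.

The 2-note cells begin on Ab3, F3, D3 — each down a 3rd from the last.
So cell 4 is B2 D#3.

B2 D#3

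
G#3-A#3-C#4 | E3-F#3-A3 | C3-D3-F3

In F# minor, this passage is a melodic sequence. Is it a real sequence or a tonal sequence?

real

Each cell has the same semitone pattern (2, 3) — intervals are preserved exactly.
And A#3 lies outside F# minor, so the sequence is real rather than tonal.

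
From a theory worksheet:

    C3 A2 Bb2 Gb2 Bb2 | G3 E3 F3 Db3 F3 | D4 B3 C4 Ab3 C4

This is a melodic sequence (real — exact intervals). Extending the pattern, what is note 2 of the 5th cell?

C#5

Grouping in 5s, the 2nd note of each cell is A2, E3, B3.
Extending up a 5th: F#4 → C#5.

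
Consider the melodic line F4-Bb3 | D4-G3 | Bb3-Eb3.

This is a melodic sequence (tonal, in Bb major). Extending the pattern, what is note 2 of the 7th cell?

With 2-note cells, note 2 of each statement runs Bb3, G3, Eb3.
Carrying that down a 3rd forward: C3 → A2 → F2 → D2.

D2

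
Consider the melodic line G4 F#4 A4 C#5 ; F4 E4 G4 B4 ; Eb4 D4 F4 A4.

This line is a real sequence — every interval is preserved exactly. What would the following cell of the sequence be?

Unit = 4 notes; the statements start on G4, F4, Eb4, moving down a 2nd each time.
So cell 4 is Db4 C4 Eb4 G4.

Db4 C4 Eb4 G4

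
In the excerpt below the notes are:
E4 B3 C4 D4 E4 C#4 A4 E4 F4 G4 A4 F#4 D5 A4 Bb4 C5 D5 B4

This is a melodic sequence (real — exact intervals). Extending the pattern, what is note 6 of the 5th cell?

A5

The unit is 6 notes. Position-6 pitches of the 3 shown cells: C#4, F#4, B4.
Carrying that up a 4th forward: E5 → A5.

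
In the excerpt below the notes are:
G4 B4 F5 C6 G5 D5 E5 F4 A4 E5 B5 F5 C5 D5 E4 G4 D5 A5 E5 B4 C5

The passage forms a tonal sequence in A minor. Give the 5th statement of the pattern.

C4 E4 B4 F5 C5 G4 A4

Unit = 7 notes; the statements start on G4, F4, E4, moving down a 2nd each time.
Extending down a 2nd: D4 → C4.
From C4 the diatonic shape gives C4 E4 B4 F5 C5 G4 A4.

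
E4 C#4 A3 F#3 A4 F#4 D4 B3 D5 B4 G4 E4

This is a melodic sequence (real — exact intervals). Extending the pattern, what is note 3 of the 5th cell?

F5

Grouping in 4s, the 3rd note of each cell is A3, D4, G4.
Extending up a 4th: C5 → F5.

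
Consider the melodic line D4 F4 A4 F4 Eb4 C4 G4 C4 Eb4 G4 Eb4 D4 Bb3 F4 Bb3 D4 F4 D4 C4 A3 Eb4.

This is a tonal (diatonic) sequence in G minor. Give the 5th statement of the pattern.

G3 Bb3 D4 Bb3 A3 F3 C4

The 7-note cells begin on D4, C4, Bb3 — each down a 2nd from the last.
Continuing the starts: A3 → G3.
So cell 5 is G3 Bb3 D4 Bb3 A3 F3 C4.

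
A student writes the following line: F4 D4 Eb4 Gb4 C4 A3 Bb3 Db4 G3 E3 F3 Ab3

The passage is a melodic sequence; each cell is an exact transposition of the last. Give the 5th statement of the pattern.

Taking 4-note groups, the heads are F4, C4, G3: the pattern moves down a 4th.
Carrying on: D3 → A2.
So cell 5 is A2 F#2 G2 Bb2.

A2 F#2 G2 Bb2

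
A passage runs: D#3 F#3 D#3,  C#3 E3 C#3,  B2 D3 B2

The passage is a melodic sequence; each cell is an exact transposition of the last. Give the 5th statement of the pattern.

The 3-note cells begin on D#3, C#3, B2 — each down a 2nd from the last.
Carrying on: A2 → G2.
From G2 the exact shape gives G2 Bb2 G2.

G2 Bb2 G2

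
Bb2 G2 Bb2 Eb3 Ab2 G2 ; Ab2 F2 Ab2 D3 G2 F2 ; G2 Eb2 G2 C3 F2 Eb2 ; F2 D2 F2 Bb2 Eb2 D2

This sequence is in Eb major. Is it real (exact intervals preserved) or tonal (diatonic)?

Every note is diatonic to Eb major.
Cell 1 has +5 semitones from note 3 to 4, but cell 2 has +6 — the interval quality changes while the contour stays the same, which is the hallmark of a tonal sequence.

tonal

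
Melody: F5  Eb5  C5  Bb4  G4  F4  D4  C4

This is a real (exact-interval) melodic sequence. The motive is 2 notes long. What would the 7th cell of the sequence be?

B2 A2

Taking 2-note groups, the heads are F5, C5, G4, D4: the pattern moves down a 4th.
Extending down a 4th: A3 → E3 → B2.
So cell 7 is B2 A2.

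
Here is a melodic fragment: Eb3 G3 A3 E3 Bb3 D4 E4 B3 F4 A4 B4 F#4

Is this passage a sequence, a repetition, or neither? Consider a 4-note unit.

Each 4-note cell is the previous one transposed up a 5th.

sequence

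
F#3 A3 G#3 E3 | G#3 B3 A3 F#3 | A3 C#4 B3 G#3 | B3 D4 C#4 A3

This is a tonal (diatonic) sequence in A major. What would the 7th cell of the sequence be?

E4 G#4 F#4 D4

Taking 4-note groups, the heads are F#3, G#3, A3, B3: the pattern moves up a 2nd.
Carrying on: C#4 → D4 → E4.
So cell 7 is E4 G#4 F#4 D4.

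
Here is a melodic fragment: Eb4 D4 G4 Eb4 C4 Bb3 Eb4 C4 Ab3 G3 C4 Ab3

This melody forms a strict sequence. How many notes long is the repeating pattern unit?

12 notes total. Splitting into 3 groups of 4:
Eb4 D4 G4 Eb4 | C4 Bb3 Eb4 C4 | Ab3 G3 C4 Ab3
Each cell is the previous one down a 3rd — so the unit is 4 notes.

4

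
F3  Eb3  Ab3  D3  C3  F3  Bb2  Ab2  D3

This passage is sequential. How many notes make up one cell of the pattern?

Try groups of 3 (3 cells in 9 notes):
F3 Eb3 Ab3 | D3 C3 F3 | Bb2 Ab2 D3
Every group is a transposition down a 3rd of the one before; no shorter unit works.

3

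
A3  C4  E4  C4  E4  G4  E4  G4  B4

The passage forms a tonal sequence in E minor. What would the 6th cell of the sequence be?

Taking 3-note groups, the heads are A3, C4, E4: the pattern moves up a 3rd.
Continuing the starts: G4 → B4 → D5.
From D5 the diatonic shape gives D5 F#5 A5.

D5 F#5 A5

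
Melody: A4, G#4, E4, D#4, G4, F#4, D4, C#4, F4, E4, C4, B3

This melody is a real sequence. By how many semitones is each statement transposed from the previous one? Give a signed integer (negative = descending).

-2

The 4-note cells begin on A4, G4, F4 — each down a 2nd from the last.
Counting half-steps from A4 to G4: -2.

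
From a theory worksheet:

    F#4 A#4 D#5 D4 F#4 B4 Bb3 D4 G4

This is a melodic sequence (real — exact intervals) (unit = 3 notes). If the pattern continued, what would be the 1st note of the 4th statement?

Gb3

The unit is 3 notes. Position-1 pitches of the 3 shown cells: F#4, D4, Bb3.
One more down a 3rd gives Gb3.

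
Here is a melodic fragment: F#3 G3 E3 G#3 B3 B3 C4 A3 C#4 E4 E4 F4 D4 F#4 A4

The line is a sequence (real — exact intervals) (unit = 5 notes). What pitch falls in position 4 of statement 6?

A5

The unit is 5 notes. Position-4 pitches of the 3 shown cells: G#3, C#4, F#4.
Each moves up a 4th. Continuing: B4 → E5 → A5.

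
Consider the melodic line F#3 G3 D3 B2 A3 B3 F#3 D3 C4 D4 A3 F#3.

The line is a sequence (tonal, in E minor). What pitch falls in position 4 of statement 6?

E4

With 4-note cells, note 4 of each statement runs B2, D3, F#3.
Extending up a 3rd: A3 → C4 → E4.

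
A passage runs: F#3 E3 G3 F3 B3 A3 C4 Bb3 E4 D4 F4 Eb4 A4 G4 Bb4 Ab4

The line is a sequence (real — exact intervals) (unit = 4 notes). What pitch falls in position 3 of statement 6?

Ab5

With 4-note cells, note 3 of each statement runs G3, C4, F4, Bb4.
Extending up a 4th: Eb5 → Ab5.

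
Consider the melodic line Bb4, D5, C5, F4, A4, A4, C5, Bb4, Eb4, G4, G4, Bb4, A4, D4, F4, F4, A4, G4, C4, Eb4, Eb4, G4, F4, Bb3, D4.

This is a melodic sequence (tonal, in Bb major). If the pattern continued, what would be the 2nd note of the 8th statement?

D4

The unit is 5 notes. Position-2 pitches of the 5 shown cells: D5, C5, Bb4, A4, G4.
Extending down a 2nd: F4 → Eb4 → D4.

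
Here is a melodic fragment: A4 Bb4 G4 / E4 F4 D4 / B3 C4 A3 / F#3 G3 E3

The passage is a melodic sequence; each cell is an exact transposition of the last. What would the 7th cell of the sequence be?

D#2 E2 C#2

Unit = 3 notes; the statements start on A4, E4, B3, F#3, moving down a 4th each time.
Continuing the starts: C#3 → G#2 → D#2.
So cell 7 is D#2 E2 C#2.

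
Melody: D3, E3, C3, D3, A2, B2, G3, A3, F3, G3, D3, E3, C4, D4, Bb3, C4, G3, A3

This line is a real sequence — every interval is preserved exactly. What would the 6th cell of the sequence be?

Eb5 F5 Db5 Eb5 Bb4 C5

The 6-note cells begin on D3, G3, C4 — each up a 4th from the last.
Continuing the starts: F4 → Bb4 → Eb5.
From Eb5 the exact shape gives Eb5 F5 Db5 Eb5 Bb4 C5.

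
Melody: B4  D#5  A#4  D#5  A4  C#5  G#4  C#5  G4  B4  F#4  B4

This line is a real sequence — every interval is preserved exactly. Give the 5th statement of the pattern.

The 4-note cells begin on B4, A4, G4 — each down a 2nd from the last.
Carrying on: F4 → Eb4.
Statement 5 starts on Eb4 and keeps the same exact contour: Eb4 G4 D4 G4.

Eb4 G4 D4 G4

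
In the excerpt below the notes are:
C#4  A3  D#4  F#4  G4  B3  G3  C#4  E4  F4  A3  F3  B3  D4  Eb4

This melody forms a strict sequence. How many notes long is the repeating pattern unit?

5

15 notes total. Splitting into 3 groups of 5:
C#4 A3 D#4 F#4 G4 | B3 G3 C#4 E4 F4 | A3 F3 B3 D4 Eb4
Every group is a transposition down a 2nd of the one before; no shorter unit works.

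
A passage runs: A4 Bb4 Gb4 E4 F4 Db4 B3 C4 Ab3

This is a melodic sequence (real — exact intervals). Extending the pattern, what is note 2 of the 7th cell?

The unit is 3 notes. Position-2 pitches of the 3 shown cells: Bb4, F4, C4.
Each moves down a 4th. Continuing: G3 → D3 → A2 → E2.

E2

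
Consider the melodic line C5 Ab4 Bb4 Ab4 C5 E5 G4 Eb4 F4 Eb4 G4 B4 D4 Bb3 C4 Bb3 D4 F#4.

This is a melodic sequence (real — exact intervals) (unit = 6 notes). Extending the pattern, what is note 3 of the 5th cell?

Grouping in 6s, the 3rd note of each cell is Bb4, F4, C4.
Each moves down a 4th. Continuing: G3 → D3.

D3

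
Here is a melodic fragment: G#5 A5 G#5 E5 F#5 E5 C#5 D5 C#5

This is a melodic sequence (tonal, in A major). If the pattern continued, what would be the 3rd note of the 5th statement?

The unit is 3 notes. Position-3 pitches of the 3 shown cells: G#5, E5, C#5.
Carrying that down a 3rd forward: A4 → F#4.

F#4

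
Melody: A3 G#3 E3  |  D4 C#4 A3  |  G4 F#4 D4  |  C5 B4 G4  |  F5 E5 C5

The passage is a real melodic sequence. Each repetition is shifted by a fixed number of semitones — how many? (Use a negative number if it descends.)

Unit = 3 notes; the statements start on A3, D4, G4, C5, F5, moving up a 4th each time.
A3 to D4 spans +5 semitones.

5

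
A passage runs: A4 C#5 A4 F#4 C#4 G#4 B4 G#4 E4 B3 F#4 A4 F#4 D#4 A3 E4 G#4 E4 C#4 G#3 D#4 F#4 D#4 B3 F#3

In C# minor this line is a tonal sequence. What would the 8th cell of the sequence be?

A3 C#4 A3 F#3 C#3

Taking 5-note groups, the heads are A4, G#4, F#4, E4, D#4: the pattern moves down a 2nd.
Carrying on: C#4 → B3 → A3.
From A3 the diatonic shape gives A3 C#4 A3 F#3 C#3.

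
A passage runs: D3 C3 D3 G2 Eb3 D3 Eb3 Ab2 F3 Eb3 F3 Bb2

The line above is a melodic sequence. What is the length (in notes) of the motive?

12 notes total. Splitting into 3 groups of 4:
D3 C3 D3 G2 | Eb3 D3 Eb3 Ab2 | F3 Eb3 F3 Bb2
Each cell is the previous one up a 2nd — so the unit is 4 notes.

4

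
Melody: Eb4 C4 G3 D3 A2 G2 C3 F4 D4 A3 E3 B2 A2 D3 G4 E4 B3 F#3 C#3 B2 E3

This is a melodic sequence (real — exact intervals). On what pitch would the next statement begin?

A4

With a 7-note motive the entries are Eb4, F4, G4, each up a 2nd from the previous.
The next head, up a 2nd from G4, is A4.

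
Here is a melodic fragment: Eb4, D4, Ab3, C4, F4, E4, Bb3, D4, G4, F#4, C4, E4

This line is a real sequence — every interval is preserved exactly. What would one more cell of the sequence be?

A4 G#4 D4 F#4

The 4-note cells begin on Eb4, F4, G4 — each up a 2nd from the last.
So cell 4 is A4 G#4 D4 F#4.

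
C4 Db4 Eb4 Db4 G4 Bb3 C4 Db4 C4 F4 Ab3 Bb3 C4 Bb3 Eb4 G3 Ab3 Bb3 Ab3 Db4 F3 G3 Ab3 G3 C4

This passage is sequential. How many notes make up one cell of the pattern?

5

There are 25 notes; a 5-note unit gives 5 cells:
C4 Db4 Eb4 Db4 G4 | Bb3 C4 Db4 C4 F4 | Ab3 Bb3 C4 Bb3 Eb4 | G3 Ab3 Bb3 Ab3 Db4 | F3 G3 Ab3 G3 C4
That's a consistent down a 2nd shift per cell, and no other grouping gives one.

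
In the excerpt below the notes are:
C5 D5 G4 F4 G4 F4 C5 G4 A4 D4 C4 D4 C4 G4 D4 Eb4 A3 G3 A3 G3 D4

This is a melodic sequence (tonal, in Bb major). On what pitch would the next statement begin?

The 7-note cells begin on C5, G4, D4 — each down a 4th from the last.
One more step down a 4th gives A3.

A3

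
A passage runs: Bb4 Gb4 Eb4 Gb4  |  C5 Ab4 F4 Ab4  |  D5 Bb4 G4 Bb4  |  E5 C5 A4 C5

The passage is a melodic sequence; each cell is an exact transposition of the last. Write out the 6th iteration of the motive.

The 4-note cells begin on Bb4, C5, D5, E5 — each up a 2nd from the last.
Continuing the starts: F#5 → G#5.
Statement 6 starts on G#5 and keeps the same exact contour: G#5 E5 C#5 E5.

G#5 E5 C#5 E5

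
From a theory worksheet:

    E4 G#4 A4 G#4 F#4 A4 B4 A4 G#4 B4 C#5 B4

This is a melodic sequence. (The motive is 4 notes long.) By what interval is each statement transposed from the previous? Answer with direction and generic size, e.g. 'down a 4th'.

up a 2nd

The 4-note cells begin on E4, F#4, G#4 — each up a 2nd from the last.
E4 to F#4 is up a 2nd.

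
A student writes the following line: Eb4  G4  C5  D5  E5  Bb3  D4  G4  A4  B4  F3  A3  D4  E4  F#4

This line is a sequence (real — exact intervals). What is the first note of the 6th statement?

D2

Taking 5-note groups, the heads are Eb4, Bb3, F3: the pattern moves down a 4th.
Extending the heads down a 4th: C3 → G2 → D2.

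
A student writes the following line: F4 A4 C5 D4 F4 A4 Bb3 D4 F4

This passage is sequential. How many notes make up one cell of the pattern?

9 notes total. Splitting into 3 groups of 3:
F4 A4 C5 | D4 F4 A4 | Bb3 D4 F4
Every group is a transposition down a 3rd of the one before; no shorter unit works.

3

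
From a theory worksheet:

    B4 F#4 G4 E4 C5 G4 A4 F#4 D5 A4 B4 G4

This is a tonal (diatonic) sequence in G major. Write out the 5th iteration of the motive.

Taking 4-note groups, the heads are B4, C5, D5: the pattern moves up a 2nd.
Continuing the starts: E5 → F#5.
Statement 5 starts on F#5 and keeps the same diatonic contour: F#5 C5 D5 B4.

F#5 C5 D5 B4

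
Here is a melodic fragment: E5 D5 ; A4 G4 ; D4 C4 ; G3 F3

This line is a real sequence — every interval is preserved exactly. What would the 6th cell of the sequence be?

With a 2-note motive the entries are E5, A4, D4, G3, each down a 5th from the previous.
Continuing the starts: C3 → F2.
Statement 6 starts on F2 and keeps the same exact contour: F2 Eb2.

F2 Eb2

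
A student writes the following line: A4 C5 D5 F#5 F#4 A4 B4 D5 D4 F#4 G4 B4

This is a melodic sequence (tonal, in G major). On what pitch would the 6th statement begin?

Unit = 4 notes; the statements start on A4, F#4, D4, moving down a 3rd each time.
Continuing: B3 → G3 → E3. Statement 6 starts on E3.

E3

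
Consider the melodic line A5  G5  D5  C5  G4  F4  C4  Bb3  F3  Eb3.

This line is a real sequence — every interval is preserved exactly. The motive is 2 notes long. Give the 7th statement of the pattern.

Taking 2-note groups, the heads are A5, D5, G4, C4, F3: the pattern moves down a 5th.
Extending down a 5th: Bb2 → Eb2.
From Eb2 the exact shape gives Eb2 Db2.

Eb2 Db2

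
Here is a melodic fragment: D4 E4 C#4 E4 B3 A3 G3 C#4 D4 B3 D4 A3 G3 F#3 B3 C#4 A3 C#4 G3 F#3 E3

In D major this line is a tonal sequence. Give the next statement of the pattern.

A3 B3 G3 B3 F#3 E3 D3

With a 7-note motive the entries are D4, C#4, B3, each down a 2nd from the previous.
So cell 4 is A3 B3 G3 B3 F#3 E3 D3.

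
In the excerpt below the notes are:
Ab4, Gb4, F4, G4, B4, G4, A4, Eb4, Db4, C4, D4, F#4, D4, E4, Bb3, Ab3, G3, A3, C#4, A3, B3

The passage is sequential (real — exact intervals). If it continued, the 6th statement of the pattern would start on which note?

The 7-note cells begin on Ab4, Eb4, Bb3 — each down a 4th from the last.
Extending the heads down a 4th: F3 → C3 → G2.

G2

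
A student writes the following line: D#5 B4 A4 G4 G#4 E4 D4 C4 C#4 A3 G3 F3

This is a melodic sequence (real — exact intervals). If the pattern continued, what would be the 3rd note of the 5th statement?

F2

With 4-note cells, note 3 of each statement runs A4, D4, G3.
Extending down a 5th: C3 → F2.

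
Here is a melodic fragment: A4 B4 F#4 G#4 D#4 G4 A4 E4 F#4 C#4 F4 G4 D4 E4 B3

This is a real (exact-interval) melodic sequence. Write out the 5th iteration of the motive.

Db4 Eb4 Bb3 C4 G3

With a 5-note motive the entries are A4, G4, F4, each down a 2nd from the previous.
Carrying on: Eb4 → Db4.
Statement 5 starts on Db4 and keeps the same exact contour: Db4 Eb4 Bb3 C4 G3.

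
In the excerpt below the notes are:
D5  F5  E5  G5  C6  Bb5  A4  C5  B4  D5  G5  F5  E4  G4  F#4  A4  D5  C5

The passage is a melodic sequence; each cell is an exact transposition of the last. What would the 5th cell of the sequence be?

The 6-note cells begin on D5, A4, E4 — each down a 4th from the last.
Carrying on: B3 → F#3.
From F#3 the exact shape gives F#3 A3 G#3 B3 E4 D4.

F#3 A3 G#3 B3 E4 D4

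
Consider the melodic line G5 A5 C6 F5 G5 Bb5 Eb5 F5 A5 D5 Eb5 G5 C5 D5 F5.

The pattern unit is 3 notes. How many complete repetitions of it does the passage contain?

15 notes in groups of 3 gives 15/3 = 5 statements.
Starts: G5, F5, Eb5, D5, C5 — each down a 2nd.

5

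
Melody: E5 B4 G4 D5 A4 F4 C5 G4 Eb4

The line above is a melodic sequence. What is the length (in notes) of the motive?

9 notes total. Splitting into 3 groups of 3:
E5 B4 G4 | D5 A4 F4 | C5 G4 Eb4
Every group is a transposition down a 2nd of the one before; no shorter unit works.

3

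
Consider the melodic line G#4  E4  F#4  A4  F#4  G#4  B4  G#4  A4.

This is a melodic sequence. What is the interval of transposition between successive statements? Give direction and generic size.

up a 2nd

The 3-note cells begin on G#4, A4, B4 — each up a 2nd from the last.
From G#4 to A4: up a 2nd.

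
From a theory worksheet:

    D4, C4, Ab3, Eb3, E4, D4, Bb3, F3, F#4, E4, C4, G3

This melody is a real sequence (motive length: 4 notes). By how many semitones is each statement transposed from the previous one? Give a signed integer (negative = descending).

With a 4-note motive the entries are D4, E4, F#4, each up a 2nd from the previous.
D4→E4 is 64 − 62 = 2 semitones.

2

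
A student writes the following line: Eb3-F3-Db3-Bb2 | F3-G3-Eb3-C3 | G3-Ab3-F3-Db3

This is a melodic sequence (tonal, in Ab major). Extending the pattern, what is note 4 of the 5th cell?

The unit is 4 notes. Position-4 pitches of the 3 shown cells: Bb2, C3, Db3.
Carrying that up a 2nd forward: Eb3 → F3.

F3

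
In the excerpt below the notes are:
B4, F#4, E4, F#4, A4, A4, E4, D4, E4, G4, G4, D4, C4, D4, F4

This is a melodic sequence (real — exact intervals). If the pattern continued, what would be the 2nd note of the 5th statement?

Bb3

With 5-note cells, note 2 of each statement runs F#4, E4, D4.
Extending down a 2nd: C4 → Bb3.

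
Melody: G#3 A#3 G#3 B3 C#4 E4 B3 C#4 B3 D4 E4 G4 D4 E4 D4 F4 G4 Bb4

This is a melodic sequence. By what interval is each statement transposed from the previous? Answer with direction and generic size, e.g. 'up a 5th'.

up a 3rd

Unit = 6 notes; the statements start on G#3, B3, D4, moving up a 3rd each time.
G#3 to B3 is up a 3rd.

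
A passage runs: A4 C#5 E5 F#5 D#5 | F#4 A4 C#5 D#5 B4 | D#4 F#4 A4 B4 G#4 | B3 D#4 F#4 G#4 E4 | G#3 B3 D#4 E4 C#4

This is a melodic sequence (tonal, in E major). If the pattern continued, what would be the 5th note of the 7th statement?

The unit is 5 notes. Position-5 pitches of the 5 shown cells: D#5, B4, G#4, E4, C#4.
Extending down a 3rd: A3 → F#3.

F#3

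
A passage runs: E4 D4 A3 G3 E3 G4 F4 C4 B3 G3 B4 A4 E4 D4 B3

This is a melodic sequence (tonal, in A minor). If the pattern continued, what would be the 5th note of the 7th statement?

The unit is 5 notes. Position-5 pitches of the 3 shown cells: E3, G3, B3.
Extending up a 3rd: D4 → F4 → A4 → C5.

C5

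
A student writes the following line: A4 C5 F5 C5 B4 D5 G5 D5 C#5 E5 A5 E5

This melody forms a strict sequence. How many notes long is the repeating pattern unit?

Try groups of 4 (3 cells in 12 notes):
A4 C5 F5 C5 | B4 D5 G5 D5 | C#5 E5 A5 E5
Every group is a transposition up a 2nd of the one before; no shorter unit works.

4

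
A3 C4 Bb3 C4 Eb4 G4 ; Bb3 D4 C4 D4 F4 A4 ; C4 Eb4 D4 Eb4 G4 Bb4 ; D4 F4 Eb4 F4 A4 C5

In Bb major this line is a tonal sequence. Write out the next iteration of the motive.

Eb4 G4 F4 G4 Bb4 D5

With a 6-note motive the entries are A3, Bb3, C4, D4, each up a 2nd from the previous.
So cell 5 is Eb4 G4 F4 G4 Bb4 D5.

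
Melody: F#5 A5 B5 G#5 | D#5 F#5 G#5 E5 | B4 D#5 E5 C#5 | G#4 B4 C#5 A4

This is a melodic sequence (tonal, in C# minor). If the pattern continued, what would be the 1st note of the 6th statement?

The unit is 4 notes. Position-1 pitches of the 4 shown cells: F#5, D#5, B4, G#4.
Carrying that down a 3rd forward: E4 → C#4.

C#4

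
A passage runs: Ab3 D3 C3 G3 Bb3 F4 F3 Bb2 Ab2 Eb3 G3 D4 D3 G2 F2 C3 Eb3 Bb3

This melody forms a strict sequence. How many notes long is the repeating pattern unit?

Try groups of 6 (3 cells in 18 notes):
Ab3 D3 C3 G3 Bb3 F4 | F3 Bb2 Ab2 Eb3 G3 D4 | D3 G2 F2 C3 Eb3 Bb3
Every group is a transposition down a 3rd of the one before; no shorter unit works.

6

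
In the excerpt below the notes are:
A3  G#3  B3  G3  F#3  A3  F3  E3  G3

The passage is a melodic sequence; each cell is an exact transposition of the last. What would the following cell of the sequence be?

With a 3-note motive the entries are A3, G3, F3, each down a 2nd from the previous.
From Eb3 the exact shape gives Eb3 D3 F3.

Eb3 D3 F3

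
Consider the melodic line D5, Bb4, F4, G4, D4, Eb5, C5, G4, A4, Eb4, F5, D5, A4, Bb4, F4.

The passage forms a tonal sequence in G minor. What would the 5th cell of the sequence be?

A5 F5 C5 D5 A4

The 5-note cells begin on D5, Eb5, F5 — each up a 2nd from the last.
Continuing the starts: G5 → A5.
From A5 the diatonic shape gives A5 F5 C5 D5 A4.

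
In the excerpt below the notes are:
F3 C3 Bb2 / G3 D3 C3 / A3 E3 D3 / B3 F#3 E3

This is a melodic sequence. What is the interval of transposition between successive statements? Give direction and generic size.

up a 2nd

The 3-note cells begin on F3, G3, A3, B3 — each up a 2nd from the last.
From F3 to G3: up a 2nd.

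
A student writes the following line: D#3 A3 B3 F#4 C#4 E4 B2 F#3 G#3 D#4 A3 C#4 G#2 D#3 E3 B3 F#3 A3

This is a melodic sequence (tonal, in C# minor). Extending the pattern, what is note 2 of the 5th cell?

With 6-note cells, note 2 of each statement runs A3, F#3, D#3.
Each moves down a 3rd. Continuing: B2 → G#2.

G#2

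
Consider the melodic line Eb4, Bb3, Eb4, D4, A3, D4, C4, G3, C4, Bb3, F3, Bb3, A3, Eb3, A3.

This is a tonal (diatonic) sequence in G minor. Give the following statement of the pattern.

With a 3-note motive the entries are Eb4, D4, C4, Bb3, A3, each down a 2nd from the previous.
From G3 the diatonic shape gives G3 D3 G3.

G3 D3 G3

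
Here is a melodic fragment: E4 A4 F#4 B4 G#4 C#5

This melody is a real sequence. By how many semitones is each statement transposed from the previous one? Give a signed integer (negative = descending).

2

Unit = 2 notes; the statements start on E4, F#4, G#4, moving up a 2nd each time.
E4→F#4 is 66 − 64 = 2 semitones.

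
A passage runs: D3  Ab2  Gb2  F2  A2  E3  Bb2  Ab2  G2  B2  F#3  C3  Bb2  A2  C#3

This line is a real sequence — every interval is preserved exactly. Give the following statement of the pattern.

With a 5-note motive the entries are D3, E3, F#3, each up a 2nd from the previous.
From G#3 the exact shape gives G#3 D3 C3 B2 D#3.

G#3 D3 C3 B2 D#3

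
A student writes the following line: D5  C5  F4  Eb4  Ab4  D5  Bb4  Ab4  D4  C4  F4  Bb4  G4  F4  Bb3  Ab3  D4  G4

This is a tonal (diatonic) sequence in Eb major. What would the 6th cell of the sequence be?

Taking 6-note groups, the heads are D5, Bb4, G4: the pattern moves down a 3rd.
Extending down a 3rd: Eb4 → C4 → Ab3.
From Ab3 the diatonic shape gives Ab3 G3 C3 Bb2 Eb3 Ab3.

Ab3 G3 C3 Bb2 Eb3 Ab3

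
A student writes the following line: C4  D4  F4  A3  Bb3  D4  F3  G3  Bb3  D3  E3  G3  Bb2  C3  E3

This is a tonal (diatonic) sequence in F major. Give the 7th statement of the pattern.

E2 F2 A2

The 3-note cells begin on C4, A3, F3, D3, Bb2 — each down a 3rd from the last.
Extending down a 3rd: G2 → E2.
From E2 the diatonic shape gives E2 F2 A2.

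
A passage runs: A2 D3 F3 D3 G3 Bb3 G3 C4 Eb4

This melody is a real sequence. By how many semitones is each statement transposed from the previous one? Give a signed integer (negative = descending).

5

The 3-note cells begin on A2, D3, G3 — each up a 4th from the last.
A2→D3 is 50 − 45 = 5 semitones.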